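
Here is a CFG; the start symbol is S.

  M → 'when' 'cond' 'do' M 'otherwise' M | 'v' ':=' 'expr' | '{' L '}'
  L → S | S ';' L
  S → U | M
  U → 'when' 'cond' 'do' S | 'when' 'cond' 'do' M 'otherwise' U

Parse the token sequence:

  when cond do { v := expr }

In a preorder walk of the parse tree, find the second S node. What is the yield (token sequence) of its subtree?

[S [U when cond do [S [M { [L [S [M v := expr]]] }]]]]

{ v := expr }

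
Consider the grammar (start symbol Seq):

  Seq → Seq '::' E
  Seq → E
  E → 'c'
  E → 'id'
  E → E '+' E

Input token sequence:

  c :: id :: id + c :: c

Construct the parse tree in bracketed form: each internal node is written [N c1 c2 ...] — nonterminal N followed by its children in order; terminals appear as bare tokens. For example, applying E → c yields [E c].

Seq
Seq :: E
Seq :: E :: E
Seq :: E :: E :: E
E :: E :: E :: E
c :: E :: E :: E
c :: id :: E :: E
c :: id :: E + E :: E
c :: id :: id + E :: E
c :: id :: id + c :: E
c :: id :: id + c :: c

[Seq [Seq [Seq [Seq [E c]] :: [E id]] :: [E [E id] + [E c]]] :: [E c]]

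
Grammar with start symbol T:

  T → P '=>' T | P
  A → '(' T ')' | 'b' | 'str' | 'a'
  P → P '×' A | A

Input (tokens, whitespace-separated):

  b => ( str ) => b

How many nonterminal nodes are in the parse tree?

12

[T [P [A b]] => [T [P [A ( [T [P [A str]]] )]] => [T [P [A b]]]]]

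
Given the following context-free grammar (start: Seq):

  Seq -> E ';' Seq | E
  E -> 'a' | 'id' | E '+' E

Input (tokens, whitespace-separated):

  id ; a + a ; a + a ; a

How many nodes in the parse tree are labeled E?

8

[Seq [E id] ; [Seq [E [E a] + [E a]] ; [Seq [E [E a] + [E a]] ; [Seq [E a]]]]]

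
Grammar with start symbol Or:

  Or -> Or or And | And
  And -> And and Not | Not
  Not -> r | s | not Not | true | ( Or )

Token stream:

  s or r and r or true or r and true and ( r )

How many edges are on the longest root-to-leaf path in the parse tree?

6

[Or [Or [Or [Or [And [Not s]]] or [And [And [Not r]] and [Not r]]] or [And [Not true]]] or [And [And [And [Not r]] and [Not true]] and [Not ( [Or [And [Not r]]] )]]]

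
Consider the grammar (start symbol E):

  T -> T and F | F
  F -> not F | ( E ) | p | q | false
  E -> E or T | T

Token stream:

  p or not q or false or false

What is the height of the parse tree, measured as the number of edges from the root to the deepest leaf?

6

[E [E [E [E [T [F p]]] or [T [F not [F q]]]] or [T [F false]]] or [T [F false]]]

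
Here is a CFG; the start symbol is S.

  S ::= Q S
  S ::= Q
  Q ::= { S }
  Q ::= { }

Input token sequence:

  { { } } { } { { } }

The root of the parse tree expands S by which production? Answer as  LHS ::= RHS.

[S [Q { [S [Q { }]] }] [S [Q { }] [S [Q { [S [Q { }]] }]]]]

S ::= Q S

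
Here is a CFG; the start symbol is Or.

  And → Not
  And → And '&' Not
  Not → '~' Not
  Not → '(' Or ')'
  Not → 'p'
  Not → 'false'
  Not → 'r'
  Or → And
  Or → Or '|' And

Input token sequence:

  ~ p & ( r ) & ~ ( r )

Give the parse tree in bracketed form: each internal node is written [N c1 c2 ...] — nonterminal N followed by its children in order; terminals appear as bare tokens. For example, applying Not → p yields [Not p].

[Or [And [And [And [Not ~ [Not p]]] & [Not ( [Or [And [Not r]]] )]] & [Not ~ [Not ( [Or [And [Not r]]] )]]]]

Or
And
And & Not
And & Not & Not
Not & Not & Not
~ Not & Not & Not
~ p & Not & Not
~ p & ( Or ) & Not
~ p & ( And ) & Not
~ p & ( Not ) & Not
~ p & ( r ) & Not
~ p & ( r ) & ~ Not
~ p & ( r ) & ~ ( Or )
~ p & ( r ) & ~ ( And )
~ p & ( r ) & ~ ( Not )
~ p & ( r ) & ~ ( r )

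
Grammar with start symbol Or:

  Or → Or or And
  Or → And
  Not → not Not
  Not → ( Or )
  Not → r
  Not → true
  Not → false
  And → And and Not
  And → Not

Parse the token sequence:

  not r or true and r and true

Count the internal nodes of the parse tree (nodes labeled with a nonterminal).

11

[Or [Or [And [Not not [Not r]]]] or [And [And [And [Not true]] and [Not r]] and [Not true]]]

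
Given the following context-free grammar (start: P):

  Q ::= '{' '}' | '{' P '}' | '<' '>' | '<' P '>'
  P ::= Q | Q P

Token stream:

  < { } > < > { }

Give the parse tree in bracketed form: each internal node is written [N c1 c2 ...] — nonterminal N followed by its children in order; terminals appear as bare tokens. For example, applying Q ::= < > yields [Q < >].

P
Q P
< P > P
< Q > P
< { } > P
< { } > Q P
< { } > < > P
< { } > < > Q
< { } > < > { }

[P [Q < [P [Q { }]] >] [P [Q < >] [P [Q { }]]]]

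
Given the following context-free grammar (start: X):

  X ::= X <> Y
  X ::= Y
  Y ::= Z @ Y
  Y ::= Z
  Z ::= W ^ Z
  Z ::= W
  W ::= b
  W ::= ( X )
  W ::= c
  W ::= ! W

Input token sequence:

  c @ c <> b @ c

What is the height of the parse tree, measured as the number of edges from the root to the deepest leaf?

6

[X [X [Y [Z [W c]] @ [Y [Z [W c]]]]] <> [Y [Z [W b]] @ [Y [Z [W c]]]]]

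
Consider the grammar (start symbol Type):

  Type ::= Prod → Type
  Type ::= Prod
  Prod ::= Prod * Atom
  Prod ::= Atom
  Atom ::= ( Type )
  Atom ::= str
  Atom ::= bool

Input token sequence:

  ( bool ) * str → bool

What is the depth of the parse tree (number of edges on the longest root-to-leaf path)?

7

[Type [Prod [Prod [Atom ( [Type [Prod [Atom bool]]] )]] * [Atom str]] → [Type [Prod [Atom bool]]]]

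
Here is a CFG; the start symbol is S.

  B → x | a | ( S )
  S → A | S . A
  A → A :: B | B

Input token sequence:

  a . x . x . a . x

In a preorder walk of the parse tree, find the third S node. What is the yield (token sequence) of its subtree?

a . x . x

[S [S [S [S [S [A [B a]]] . [A [B x]]] . [A [B x]]] . [A [B a]]] . [A [B x]]]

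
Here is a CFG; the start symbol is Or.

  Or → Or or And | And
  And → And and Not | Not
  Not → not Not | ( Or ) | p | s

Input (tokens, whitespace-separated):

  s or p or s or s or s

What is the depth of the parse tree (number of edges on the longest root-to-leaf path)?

7

[Or [Or [Or [Or [Or [And [Not s]]] or [And [Not p]]] or [And [Not s]]] or [And [Not s]]] or [And [Not s]]]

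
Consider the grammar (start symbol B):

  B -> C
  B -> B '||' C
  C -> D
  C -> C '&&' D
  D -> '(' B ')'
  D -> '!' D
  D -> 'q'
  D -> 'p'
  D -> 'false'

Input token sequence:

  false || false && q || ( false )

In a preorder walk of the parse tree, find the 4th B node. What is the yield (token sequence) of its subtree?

[B [B [B [C [D false]]] || [C [C [D false]] && [D q]]] || [C [D ( [B [C [D false]]] )]]]

false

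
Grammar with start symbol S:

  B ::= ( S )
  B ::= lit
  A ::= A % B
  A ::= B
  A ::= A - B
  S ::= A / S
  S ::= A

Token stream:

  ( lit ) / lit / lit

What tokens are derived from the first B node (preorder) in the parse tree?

( lit )

[S [A [B ( [S [A [B lit]]] )]] / [S [A [B lit]] / [S [A [B lit]]]]]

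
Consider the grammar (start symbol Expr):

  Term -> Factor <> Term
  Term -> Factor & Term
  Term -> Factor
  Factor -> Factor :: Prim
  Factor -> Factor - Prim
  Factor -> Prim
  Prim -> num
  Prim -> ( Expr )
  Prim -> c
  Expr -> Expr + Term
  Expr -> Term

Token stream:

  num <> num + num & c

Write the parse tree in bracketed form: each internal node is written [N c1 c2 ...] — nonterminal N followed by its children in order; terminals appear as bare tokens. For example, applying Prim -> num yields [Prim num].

[Expr [Expr [Term [Factor [Prim num]] <> [Term [Factor [Prim num]]]]] + [Term [Factor [Prim num]] & [Term [Factor [Prim c]]]]]

Expr
Expr + Term
Term + Term
Factor <> Term + Term
Prim <> Term + Term
num <> Term + Term
num <> Factor + Term
num <> Prim + Term
num <> num + Term
num <> num + Factor & Term
num <> num + Prim & Term
num <> num + num & Term
num <> num + num & Factor
num <> num + num & Prim
num <> num + num & c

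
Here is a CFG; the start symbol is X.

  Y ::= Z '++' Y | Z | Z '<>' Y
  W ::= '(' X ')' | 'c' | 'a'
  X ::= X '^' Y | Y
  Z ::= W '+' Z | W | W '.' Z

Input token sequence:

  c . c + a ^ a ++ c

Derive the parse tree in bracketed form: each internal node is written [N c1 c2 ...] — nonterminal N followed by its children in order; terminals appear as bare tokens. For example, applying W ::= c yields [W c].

X
X ^ Y
Y ^ Y
Z ^ Y
W . Z ^ Y
c . Z ^ Y
c . W + Z ^ Y
c . c + Z ^ Y
c . c + W ^ Y
c . c + a ^ Y
c . c + a ^ Z ++ Y
c . c + a ^ W ++ Y
c . c + a ^ a ++ Y
c . c + a ^ a ++ Z
c . c + a ^ a ++ W
c . c + a ^ a ++ c

[X [X [Y [Z [W c] . [Z [W c] + [Z [W a]]]]]] ^ [Y [Z [W a]] ++ [Y [Z [W c]]]]]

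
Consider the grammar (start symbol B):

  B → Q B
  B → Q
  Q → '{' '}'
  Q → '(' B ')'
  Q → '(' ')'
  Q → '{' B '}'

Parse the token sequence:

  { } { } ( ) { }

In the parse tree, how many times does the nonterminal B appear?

[B [Q { }] [B [Q { }] [B [Q ( )] [B [Q { }]]]]]

4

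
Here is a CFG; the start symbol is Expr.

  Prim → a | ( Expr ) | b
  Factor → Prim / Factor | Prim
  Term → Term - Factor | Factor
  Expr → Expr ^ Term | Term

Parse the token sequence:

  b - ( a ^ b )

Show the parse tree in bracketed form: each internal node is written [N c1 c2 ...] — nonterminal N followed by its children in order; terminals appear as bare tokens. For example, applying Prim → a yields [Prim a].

Expr
Term
Term - Factor
Factor - Factor
Prim - Factor
b - Factor
b - Prim
b - ( Expr )
b - ( Expr ^ Term )
b - ( Term ^ Term )
b - ( Factor ^ Term )
b - ( Prim ^ Term )
b - ( a ^ Term )
b - ( a ^ Factor )
b - ( a ^ Prim )
b - ( a ^ b )

[Expr [Term [Term [Factor [Prim b]]] - [Factor [Prim ( [Expr [Expr [Term [Factor [Prim a]]]] ^ [Term [Factor [Prim b]]]] )]]]]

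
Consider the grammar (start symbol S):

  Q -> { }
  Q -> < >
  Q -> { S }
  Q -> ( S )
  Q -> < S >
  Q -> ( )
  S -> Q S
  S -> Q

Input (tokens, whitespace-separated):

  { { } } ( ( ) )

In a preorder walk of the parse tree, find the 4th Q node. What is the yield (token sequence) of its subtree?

( )

[S [Q { [S [Q { }]] }] [S [Q ( [S [Q ( )]] )]]]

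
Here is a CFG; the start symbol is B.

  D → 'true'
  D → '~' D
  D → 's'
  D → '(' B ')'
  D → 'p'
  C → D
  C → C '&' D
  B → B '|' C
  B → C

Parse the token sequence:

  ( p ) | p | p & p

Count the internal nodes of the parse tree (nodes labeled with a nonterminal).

14

[B [B [B [C [D ( [B [C [D p]]] )]]] | [C [D p]]] | [C [C [D p]] & [D p]]]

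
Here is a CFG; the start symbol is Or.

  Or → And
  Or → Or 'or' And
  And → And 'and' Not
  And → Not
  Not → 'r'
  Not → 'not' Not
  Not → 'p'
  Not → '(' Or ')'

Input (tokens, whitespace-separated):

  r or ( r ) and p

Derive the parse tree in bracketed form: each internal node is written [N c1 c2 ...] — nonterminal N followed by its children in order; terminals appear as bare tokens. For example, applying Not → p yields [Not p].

Or
Or or And
And or And
Not or And
r or And
r or And and Not
r or Not and Not
r or ( Or ) and Not
r or ( And ) and Not
r or ( Not ) and Not
r or ( r ) and Not
r or ( r ) and p

[Or [Or [And [Not r]]] or [And [And [Not ( [Or [And [Not r]]] )]] and [Not p]]]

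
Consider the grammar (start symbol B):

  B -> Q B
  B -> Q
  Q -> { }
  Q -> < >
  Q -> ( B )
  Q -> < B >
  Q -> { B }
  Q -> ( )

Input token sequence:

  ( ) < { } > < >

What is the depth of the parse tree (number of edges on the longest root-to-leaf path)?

5

[B [Q ( )] [B [Q < [B [Q { }]] >] [B [Q < >]]]]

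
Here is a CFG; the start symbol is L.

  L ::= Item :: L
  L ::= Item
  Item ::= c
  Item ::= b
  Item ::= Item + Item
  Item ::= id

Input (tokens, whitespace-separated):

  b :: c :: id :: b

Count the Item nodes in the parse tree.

4

[L [Item b] :: [L [Item c] :: [L [Item id] :: [L [Item b]]]]]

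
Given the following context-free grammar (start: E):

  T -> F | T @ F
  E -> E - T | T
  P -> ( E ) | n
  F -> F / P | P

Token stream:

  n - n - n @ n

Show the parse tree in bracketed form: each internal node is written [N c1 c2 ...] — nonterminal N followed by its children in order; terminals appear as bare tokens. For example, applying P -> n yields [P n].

[E [E [E [T [F [P n]]]] - [T [F [P n]]]] - [T [T [F [P n]]] @ [F [P n]]]]

E
E - T
E - T - T
T - T - T
F - T - T
P - T - T
n - T - T
n - F - T
n - P - T
n - n - T
n - n - T @ F
n - n - F @ F
n - n - P @ F
n - n - n @ F
n - n - n @ P
n - n - n @ n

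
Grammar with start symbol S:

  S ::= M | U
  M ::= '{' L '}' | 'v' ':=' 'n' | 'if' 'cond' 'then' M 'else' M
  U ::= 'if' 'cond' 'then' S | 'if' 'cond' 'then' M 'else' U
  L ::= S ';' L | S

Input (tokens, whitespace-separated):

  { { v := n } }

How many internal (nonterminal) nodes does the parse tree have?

8

[S [M { [L [S [M { [L [S [M v := n]]] }]]] }]]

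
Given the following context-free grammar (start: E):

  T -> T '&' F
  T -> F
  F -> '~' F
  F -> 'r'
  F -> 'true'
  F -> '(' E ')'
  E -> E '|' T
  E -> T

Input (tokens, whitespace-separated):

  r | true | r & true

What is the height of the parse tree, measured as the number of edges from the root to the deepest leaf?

[E [E [E [T [F r]]] | [T [F true]]] | [T [T [F r]] & [F true]]]

5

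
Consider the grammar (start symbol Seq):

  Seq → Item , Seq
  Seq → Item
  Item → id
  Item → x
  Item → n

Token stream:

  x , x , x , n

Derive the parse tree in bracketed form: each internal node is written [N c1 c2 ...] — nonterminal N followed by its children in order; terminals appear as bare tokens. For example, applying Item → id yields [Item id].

[Seq [Item x] , [Seq [Item x] , [Seq [Item x] , [Seq [Item n]]]]]

Seq
Item , Seq
x , Seq
x , Item , Seq
x , x , Seq
x , x , Item , Seq
x , x , x , Seq
x , x , x , Item
x , x , x , n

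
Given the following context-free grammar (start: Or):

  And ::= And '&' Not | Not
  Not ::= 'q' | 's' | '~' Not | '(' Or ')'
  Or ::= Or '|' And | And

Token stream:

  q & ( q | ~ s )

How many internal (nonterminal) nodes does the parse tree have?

12

[Or [And [And [Not q]] & [Not ( [Or [Or [And [Not q]]] | [And [Not ~ [Not s]]]] )]]]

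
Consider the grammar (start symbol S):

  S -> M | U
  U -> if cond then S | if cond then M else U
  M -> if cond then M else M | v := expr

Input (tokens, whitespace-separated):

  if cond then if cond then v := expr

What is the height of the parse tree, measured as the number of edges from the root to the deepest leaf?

6

[S [U if cond then [S [U if cond then [S [M v := expr]]]]]]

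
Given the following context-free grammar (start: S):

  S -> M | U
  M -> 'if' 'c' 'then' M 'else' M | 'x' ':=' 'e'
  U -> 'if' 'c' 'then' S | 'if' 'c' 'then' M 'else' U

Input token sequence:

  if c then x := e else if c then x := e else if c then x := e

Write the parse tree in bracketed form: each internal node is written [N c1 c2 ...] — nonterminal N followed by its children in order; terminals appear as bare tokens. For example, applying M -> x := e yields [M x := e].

[S [U if c then [M x := e] else [U if c then [M x := e] else [U if c then [S [M x := e]]]]]]

S
U
if c then M else U
if c then x := e else U
if c then x := e else if c then M else U
if c then x := e else if c then x := e else U
if c then x := e else if c then x := e else if c then S
if c then x := e else if c then x := e else if c then M
if c then x := e else if c then x := e else if c then x := e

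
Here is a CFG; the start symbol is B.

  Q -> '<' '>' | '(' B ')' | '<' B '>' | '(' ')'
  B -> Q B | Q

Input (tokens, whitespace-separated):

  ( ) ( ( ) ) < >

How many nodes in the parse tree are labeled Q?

[B [Q ( )] [B [Q ( [B [Q ( )]] )] [B [Q < >]]]]

4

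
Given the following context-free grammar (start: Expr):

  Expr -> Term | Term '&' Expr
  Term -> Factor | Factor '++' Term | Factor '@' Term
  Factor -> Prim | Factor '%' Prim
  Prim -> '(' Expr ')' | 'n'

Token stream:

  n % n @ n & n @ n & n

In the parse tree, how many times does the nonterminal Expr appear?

[Expr [Term [Factor [Factor [Prim n]] % [Prim n]] @ [Term [Factor [Prim n]]]] & [Expr [Term [Factor [Prim n]] @ [Term [Factor [Prim n]]]] & [Expr [Term [Factor [Prim n]]]]]]

3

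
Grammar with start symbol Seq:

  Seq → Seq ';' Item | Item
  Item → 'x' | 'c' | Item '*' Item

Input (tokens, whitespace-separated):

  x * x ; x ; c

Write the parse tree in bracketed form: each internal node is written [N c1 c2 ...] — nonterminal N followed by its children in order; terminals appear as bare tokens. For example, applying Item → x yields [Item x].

Seq
Seq ; Item
Seq ; Item ; Item
Item ; Item ; Item
Item * Item ; Item ; Item
x * Item ; Item ; Item
x * x ; Item ; Item
x * x ; x ; Item
x * x ; x ; c

[Seq [Seq [Seq [Item [Item x] * [Item x]]] ; [Item x]] ; [Item c]]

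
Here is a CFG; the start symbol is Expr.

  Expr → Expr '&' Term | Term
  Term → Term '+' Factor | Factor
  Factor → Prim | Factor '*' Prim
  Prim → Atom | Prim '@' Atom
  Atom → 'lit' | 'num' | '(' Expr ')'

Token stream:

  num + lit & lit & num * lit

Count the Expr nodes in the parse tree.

[Expr [Expr [Expr [Term [Term [Factor [Prim [Atom num]]]] + [Factor [Prim [Atom lit]]]]] & [Term [Factor [Prim [Atom lit]]]]] & [Term [Factor [Factor [Prim [Atom num]]] * [Prim [Atom lit]]]]]

3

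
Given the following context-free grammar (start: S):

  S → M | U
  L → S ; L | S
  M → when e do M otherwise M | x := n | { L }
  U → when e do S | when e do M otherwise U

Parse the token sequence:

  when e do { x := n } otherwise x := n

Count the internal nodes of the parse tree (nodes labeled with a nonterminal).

7

[S [M when e do [M { [L [S [M x := n]]] }] otherwise [M x := n]]]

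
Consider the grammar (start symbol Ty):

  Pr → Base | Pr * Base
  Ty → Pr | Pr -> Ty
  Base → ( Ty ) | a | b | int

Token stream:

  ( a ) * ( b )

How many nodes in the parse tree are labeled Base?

[Ty [Pr [Pr [Base ( [Ty [Pr [Base a]]] )]] * [Base ( [Ty [Pr [Base b]]] )]]]

4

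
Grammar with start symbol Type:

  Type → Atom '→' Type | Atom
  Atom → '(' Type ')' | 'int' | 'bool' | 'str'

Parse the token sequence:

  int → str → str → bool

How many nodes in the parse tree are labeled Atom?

4

[Type [Atom int] → [Type [Atom str] → [Type [Atom str] → [Type [Atom bool]]]]]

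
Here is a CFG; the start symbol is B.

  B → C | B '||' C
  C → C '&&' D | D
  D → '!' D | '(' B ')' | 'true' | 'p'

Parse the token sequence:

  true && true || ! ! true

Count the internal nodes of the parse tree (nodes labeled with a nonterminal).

10

[B [B [C [C [D true]] && [D true]]] || [C [D ! [D ! [D true]]]]]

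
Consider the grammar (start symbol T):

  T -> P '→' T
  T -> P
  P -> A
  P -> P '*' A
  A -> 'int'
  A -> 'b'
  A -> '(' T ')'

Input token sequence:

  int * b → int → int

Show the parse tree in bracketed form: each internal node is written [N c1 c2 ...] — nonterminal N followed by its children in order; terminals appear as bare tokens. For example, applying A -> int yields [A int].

T
P → T
P * A → T
A * A → T
int * A → T
int * b → T
int * b → P → T
int * b → A → T
int * b → int → T
int * b → int → P
int * b → int → A
int * b → int → int

[T [P [P [A int]] * [A b]] → [T [P [A int]] → [T [P [A int]]]]]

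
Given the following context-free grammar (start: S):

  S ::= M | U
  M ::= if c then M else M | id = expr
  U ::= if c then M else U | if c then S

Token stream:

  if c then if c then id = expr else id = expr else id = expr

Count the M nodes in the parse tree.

5

[S [M if c then [M if c then [M id = expr] else [M id = expr]] else [M id = expr]]]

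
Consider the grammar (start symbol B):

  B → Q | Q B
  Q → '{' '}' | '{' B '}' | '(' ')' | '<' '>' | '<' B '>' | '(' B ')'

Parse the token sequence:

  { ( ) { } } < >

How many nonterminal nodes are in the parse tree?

8

[B [Q { [B [Q ( )] [B [Q { }]]] }] [B [Q < >]]]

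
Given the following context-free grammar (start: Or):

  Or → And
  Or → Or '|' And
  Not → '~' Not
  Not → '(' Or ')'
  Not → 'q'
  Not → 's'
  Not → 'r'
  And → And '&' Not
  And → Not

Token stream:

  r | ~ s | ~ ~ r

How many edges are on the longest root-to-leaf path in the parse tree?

[Or [Or [Or [And [Not r]]] | [And [Not ~ [Not s]]]] | [And [Not ~ [Not ~ [Not r]]]]]

5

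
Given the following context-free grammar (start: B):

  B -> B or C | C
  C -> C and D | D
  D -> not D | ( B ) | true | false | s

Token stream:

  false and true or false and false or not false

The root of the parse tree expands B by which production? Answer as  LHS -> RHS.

[B [B [B [C [C [D false]] and [D true]]] or [C [C [D false]] and [D false]]] or [C [D not [D false]]]]

B -> B or C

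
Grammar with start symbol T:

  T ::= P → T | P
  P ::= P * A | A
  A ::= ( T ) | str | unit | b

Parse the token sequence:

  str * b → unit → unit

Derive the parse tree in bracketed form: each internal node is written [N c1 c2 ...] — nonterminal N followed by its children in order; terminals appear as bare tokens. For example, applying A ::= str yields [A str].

[T [P [P [A str]] * [A b]] → [T [P [A unit]] → [T [P [A unit]]]]]

T
P → T
P * A → T
A * A → T
str * A → T
str * b → T
str * b → P → T
str * b → A → T
str * b → unit → T
str * b → unit → P
str * b → unit → A
str * b → unit → unit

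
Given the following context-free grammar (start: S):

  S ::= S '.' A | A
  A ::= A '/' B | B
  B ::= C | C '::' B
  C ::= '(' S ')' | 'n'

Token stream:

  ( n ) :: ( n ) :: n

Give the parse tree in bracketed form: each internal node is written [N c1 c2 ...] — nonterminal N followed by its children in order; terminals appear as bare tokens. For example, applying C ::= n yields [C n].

S
A
B
C :: B
( S ) :: B
( A ) :: B
( B ) :: B
( C ) :: B
( n ) :: B
( n ) :: C :: B
( n ) :: ( S ) :: B
( n ) :: ( A ) :: B
( n ) :: ( B ) :: B
( n ) :: ( C ) :: B
( n ) :: ( n ) :: B
( n ) :: ( n ) :: C
( n ) :: ( n ) :: n

[S [A [B [C ( [S [A [B [C n]]]] )] :: [B [C ( [S [A [B [C n]]]] )] :: [B [C n]]]]]]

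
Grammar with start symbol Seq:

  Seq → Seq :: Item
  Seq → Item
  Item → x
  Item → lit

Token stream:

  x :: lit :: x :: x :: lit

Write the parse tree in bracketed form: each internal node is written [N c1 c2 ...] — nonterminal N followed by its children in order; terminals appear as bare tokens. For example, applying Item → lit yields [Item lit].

Seq
Seq :: Item
Seq :: Item :: Item
Seq :: Item :: Item :: Item
Seq :: Item :: Item :: Item :: Item
Item :: Item :: Item :: Item :: Item
x :: Item :: Item :: Item :: Item
x :: lit :: Item :: Item :: Item
x :: lit :: x :: Item :: Item
x :: lit :: x :: x :: Item
x :: lit :: x :: x :: lit

[Seq [Seq [Seq [Seq [Seq [Item x]] :: [Item lit]] :: [Item x]] :: [Item x]] :: [Item lit]]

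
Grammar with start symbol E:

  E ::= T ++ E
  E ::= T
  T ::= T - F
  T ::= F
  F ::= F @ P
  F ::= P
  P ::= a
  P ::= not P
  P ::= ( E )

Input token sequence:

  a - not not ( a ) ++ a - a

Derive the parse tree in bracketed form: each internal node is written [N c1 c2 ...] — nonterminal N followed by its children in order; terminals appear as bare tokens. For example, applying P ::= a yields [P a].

[E [T [T [F [P a]]] - [F [P not [P not [P ( [E [T [F [P a]]]] )]]]]] ++ [E [T [T [F [P a]]] - [F [P a]]]]]

E
T ++ E
T - F ++ E
F - F ++ E
P - F ++ E
a - F ++ E
a - P ++ E
a - not P ++ E
a - not not P ++ E
a - not not ( E ) ++ E
a - not not ( T ) ++ E
a - not not ( F ) ++ E
a - not not ( P ) ++ E
a - not not ( a ) ++ E
a - not not ( a ) ++ T
a - not not ( a ) ++ T - F
a - not not ( a ) ++ F - F
a - not not ( a ) ++ P - F
a - not not ( a ) ++ a - F
a - not not ( a ) ++ a - P
a - not not ( a ) ++ a - a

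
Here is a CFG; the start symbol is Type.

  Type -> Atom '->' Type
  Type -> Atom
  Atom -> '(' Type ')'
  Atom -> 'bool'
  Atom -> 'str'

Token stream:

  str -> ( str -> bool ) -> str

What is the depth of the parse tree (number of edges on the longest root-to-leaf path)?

[Type [Atom str] -> [Type [Atom ( [Type [Atom str] -> [Type [Atom bool]]] )] -> [Type [Atom str]]]]

6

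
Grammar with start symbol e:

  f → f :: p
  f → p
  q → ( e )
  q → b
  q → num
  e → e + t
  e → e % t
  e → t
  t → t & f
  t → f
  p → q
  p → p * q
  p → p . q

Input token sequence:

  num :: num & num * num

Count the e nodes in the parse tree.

1

[e [t [t [f [f [p [q num]]] :: [p [q num]]]] & [f [p [p [q num]] * [q num]]]]]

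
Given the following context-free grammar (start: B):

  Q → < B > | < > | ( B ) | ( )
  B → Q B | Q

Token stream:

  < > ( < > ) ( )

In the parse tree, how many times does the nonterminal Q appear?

[B [Q < >] [B [Q ( [B [Q < >]] )] [B [Q ( )]]]]

4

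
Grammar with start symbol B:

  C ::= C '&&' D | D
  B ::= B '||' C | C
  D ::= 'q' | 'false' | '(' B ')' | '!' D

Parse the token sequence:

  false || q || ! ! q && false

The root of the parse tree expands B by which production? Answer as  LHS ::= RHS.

[B [B [B [C [D false]]] || [C [D q]]] || [C [C [D ! [D ! [D q]]]] && [D false]]]

B ::= B '||' C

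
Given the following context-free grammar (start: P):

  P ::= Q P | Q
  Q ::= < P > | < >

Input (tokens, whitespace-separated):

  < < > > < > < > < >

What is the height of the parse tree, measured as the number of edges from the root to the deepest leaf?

5

[P [Q < [P [Q < >]] >] [P [Q < >] [P [Q < >] [P [Q < >]]]]]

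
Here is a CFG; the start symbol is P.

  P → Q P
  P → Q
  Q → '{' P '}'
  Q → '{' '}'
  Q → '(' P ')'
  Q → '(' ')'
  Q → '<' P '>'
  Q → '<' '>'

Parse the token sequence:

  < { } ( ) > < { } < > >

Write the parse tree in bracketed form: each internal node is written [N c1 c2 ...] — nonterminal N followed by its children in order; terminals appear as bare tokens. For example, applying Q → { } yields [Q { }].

[P [Q < [P [Q { }] [P [Q ( )]]] >] [P [Q < [P [Q { }] [P [Q < >]]] >]]]

P
Q P
< P > P
< Q P > P
< { } P > P
< { } Q > P
< { } ( ) > P
< { } ( ) > Q
< { } ( ) > < P >
< { } ( ) > < Q P >
< { } ( ) > < { } P >
< { } ( ) > < { } Q >
< { } ( ) > < { } < > >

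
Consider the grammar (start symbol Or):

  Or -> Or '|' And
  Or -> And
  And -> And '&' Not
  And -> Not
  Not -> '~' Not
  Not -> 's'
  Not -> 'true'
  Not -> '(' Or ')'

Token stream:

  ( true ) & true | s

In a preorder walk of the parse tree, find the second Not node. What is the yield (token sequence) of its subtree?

true

[Or [Or [And [And [Not ( [Or [And [Not true]]] )]] & [Not true]]] | [And [Not s]]]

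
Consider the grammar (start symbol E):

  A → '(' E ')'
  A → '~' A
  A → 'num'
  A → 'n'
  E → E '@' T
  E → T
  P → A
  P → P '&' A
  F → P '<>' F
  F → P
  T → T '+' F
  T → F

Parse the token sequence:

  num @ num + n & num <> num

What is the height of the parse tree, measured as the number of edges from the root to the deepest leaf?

[E [E [T [F [P [A num]]]]] @ [T [T [F [P [A num]]]] + [F [P [P [A n]] & [A num]] <> [F [P [A num]]]]]]

6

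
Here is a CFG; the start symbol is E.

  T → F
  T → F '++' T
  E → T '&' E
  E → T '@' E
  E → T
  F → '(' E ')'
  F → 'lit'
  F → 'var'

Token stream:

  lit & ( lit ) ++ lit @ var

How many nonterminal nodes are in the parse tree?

14

[E [T [F lit]] & [E [T [F ( [E [T [F lit]]] )] ++ [T [F lit]]] @ [E [T [F var]]]]]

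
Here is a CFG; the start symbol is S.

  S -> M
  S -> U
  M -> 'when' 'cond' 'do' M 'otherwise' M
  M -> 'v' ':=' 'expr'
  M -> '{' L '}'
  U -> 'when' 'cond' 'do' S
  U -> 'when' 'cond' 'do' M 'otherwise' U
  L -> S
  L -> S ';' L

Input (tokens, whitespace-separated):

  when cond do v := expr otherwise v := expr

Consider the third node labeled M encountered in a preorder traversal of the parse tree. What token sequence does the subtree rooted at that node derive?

[S [M when cond do [M v := expr] otherwise [M v := expr]]]

v := expr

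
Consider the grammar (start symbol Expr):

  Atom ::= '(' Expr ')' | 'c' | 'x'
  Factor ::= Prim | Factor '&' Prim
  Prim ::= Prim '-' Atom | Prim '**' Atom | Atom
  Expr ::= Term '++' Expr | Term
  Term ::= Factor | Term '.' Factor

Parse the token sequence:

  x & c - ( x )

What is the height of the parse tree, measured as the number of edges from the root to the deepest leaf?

[Expr [Term [Factor [Factor [Prim [Atom x]]] & [Prim [Prim [Atom c]] - [Atom ( [Expr [Term [Factor [Prim [Atom x]]]]] )]]]]]

10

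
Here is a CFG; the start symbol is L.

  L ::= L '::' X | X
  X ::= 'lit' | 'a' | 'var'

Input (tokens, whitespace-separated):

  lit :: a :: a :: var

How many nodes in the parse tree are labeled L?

4

[L [L [L [L [X lit]] :: [X a]] :: [X a]] :: [X var]]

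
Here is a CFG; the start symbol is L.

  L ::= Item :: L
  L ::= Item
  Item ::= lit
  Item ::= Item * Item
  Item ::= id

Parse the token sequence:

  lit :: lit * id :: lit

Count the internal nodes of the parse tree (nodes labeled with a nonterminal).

8

[L [Item lit] :: [L [Item [Item lit] * [Item id]] :: [L [Item lit]]]]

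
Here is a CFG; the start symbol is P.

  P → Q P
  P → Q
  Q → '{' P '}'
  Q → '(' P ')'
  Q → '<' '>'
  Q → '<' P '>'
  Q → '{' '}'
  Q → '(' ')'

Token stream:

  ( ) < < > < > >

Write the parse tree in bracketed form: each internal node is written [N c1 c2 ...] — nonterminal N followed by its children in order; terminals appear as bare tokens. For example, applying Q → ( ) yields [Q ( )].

P
Q P
( ) P
( ) Q
( ) < P >
( ) < Q P >
( ) < < > P >
( ) < < > Q >
( ) < < > < > >

[P [Q ( )] [P [Q < [P [Q < >] [P [Q < >]]] >]]]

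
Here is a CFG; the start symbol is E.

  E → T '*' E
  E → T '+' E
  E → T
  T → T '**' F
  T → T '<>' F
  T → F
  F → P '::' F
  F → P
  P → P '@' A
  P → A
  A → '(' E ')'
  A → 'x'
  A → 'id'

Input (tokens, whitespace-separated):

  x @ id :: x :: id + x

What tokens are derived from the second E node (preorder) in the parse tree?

[E [T [F [P [P [A x]] @ [A id]] :: [F [P [A x]] :: [F [P [A id]]]]]] + [E [T [F [P [A x]]]]]]

x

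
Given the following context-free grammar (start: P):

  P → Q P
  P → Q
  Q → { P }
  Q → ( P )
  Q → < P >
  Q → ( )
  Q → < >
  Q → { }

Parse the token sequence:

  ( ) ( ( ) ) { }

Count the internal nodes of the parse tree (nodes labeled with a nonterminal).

8

[P [Q ( )] [P [Q ( [P [Q ( )]] )] [P [Q { }]]]]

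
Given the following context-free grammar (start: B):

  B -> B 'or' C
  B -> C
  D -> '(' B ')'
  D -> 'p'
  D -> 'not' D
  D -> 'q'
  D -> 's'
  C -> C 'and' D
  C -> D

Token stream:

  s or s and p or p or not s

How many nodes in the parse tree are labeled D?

6

[B [B [B [B [C [D s]]] or [C [C [D s]] and [D p]]] or [C [D p]]] or [C [D not [D s]]]]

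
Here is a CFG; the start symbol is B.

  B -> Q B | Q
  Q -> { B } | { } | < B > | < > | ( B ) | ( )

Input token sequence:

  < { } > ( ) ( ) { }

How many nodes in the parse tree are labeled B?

[B [Q < [B [Q { }]] >] [B [Q ( )] [B [Q ( )] [B [Q { }]]]]]

5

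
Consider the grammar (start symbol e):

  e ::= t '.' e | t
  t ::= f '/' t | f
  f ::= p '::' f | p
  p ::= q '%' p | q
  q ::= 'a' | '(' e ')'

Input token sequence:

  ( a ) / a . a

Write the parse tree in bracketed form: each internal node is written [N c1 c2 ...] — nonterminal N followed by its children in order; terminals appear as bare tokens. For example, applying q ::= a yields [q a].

e
t . e
f / t . e
p / t . e
q / t . e
( e ) / t . e
( t ) / t . e
( f ) / t . e
( p ) / t . e
( q ) / t . e
( a ) / t . e
( a ) / f . e
( a ) / p . e
( a ) / q . e
( a ) / a . e
( a ) / a . t
( a ) / a . f
( a ) / a . p
( a ) / a . q
( a ) / a . a

[e [t [f [p [q ( [e [t [f [p [q a]]]]] )]]] / [t [f [p [q a]]]]] . [e [t [f [p [q a]]]]]]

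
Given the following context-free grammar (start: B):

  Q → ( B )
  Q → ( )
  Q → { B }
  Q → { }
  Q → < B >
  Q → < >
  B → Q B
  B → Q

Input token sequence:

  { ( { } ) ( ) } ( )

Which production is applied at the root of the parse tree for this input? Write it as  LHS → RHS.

B → Q B

[B [Q { [B [Q ( [B [Q { }]] )] [B [Q ( )]]] }] [B [Q ( )]]]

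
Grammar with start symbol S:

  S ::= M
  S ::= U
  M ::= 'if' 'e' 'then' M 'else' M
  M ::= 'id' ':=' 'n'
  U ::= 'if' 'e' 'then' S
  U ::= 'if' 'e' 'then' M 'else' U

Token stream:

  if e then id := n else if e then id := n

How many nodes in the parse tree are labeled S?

[S [U if e then [M id := n] else [U if e then [S [M id := n]]]]]

2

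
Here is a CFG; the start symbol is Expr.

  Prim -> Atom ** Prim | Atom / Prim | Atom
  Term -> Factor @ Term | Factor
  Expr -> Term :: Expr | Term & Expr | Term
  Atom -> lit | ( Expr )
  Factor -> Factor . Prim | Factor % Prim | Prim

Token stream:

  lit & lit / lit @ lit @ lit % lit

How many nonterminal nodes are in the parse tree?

23

[Expr [Term [Factor [Prim [Atom lit]]]] & [Expr [Term [Factor [Prim [Atom lit] / [Prim [Atom lit]]]] @ [Term [Factor [Prim [Atom lit]]] @ [Term [Factor [Factor [Prim [Atom lit]]] % [Prim [Atom lit]]]]]]]]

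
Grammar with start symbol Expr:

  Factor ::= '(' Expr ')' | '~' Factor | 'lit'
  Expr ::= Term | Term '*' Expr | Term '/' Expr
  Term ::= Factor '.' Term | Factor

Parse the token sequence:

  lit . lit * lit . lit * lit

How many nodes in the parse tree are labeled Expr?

3

[Expr [Term [Factor lit] . [Term [Factor lit]]] * [Expr [Term [Factor lit] . [Term [Factor lit]]] * [Expr [Term [Factor lit]]]]]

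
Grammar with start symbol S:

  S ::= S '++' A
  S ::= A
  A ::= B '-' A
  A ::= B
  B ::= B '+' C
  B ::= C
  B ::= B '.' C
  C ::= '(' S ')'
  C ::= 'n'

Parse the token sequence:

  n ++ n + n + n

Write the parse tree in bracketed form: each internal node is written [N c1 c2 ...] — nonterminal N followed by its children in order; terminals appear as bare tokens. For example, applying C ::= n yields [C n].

S
S ++ A
A ++ A
B ++ A
C ++ A
n ++ A
n ++ B
n ++ B + C
n ++ B + C + C
n ++ C + C + C
n ++ n + C + C
n ++ n + n + C
n ++ n + n + n

[S [S [A [B [C n]]]] ++ [A [B [B [B [C n]] + [C n]] + [C n]]]]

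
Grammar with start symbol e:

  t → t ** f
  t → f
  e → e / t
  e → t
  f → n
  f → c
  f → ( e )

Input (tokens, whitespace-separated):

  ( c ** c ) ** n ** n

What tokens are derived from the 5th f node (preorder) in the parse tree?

[e [t [t [t [f ( [e [t [t [f c]] ** [f c]]] )]] ** [f n]] ** [f n]]]

n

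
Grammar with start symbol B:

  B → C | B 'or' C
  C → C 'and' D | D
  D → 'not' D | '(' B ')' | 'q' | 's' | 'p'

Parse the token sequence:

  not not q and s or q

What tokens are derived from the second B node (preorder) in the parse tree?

[B [B [C [C [D not [D not [D q]]]] and [D s]]] or [C [D q]]]

not not q and s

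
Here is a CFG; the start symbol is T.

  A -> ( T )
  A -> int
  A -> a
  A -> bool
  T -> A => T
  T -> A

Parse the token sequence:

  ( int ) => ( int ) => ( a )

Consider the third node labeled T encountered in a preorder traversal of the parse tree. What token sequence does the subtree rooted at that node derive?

( int ) => ( a )

[T [A ( [T [A int]] )] => [T [A ( [T [A int]] )] => [T [A ( [T [A a]] )]]]]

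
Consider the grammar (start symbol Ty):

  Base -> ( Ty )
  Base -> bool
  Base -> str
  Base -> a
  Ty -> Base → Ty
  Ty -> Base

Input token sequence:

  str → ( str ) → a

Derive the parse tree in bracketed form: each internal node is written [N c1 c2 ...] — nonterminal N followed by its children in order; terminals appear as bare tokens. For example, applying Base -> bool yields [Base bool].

Ty
Base → Ty
str → Ty
str → Base → Ty
str → ( Ty ) → Ty
str → ( Base ) → Ty
str → ( str ) → Ty
str → ( str ) → Base
str → ( str ) → a

[Ty [Base str] → [Ty [Base ( [Ty [Base str]] )] → [Ty [Base a]]]]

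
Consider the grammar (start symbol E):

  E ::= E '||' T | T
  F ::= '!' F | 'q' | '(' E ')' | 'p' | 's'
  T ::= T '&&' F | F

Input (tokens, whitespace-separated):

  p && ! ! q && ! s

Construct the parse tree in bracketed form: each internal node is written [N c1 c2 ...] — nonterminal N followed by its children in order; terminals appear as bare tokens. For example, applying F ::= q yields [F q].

E
T
T && F
T && F && F
F && F && F
p && F && F
p && ! F && F
p && ! ! F && F
p && ! ! q && F
p && ! ! q && ! F
p && ! ! q && ! s

[E [T [T [T [F p]] && [F ! [F ! [F q]]]] && [F ! [F s]]]]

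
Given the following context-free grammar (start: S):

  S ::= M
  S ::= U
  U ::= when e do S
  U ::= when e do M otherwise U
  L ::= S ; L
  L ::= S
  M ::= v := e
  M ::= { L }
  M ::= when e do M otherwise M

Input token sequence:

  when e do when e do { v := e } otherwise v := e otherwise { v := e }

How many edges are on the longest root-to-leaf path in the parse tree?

7

[S [M when e do [M when e do [M { [L [S [M v := e]]] }] otherwise [M v := e]] otherwise [M { [L [S [M v := e]]] }]]]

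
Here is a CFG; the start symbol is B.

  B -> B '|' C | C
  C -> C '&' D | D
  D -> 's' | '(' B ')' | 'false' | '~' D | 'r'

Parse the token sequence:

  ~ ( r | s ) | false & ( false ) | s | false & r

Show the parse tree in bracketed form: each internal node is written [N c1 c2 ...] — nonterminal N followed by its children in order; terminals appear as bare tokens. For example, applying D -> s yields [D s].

[B [B [B [B [C [D ~ [D ( [B [B [C [D r]]] | [C [D s]]] )]]]] | [C [C [D false]] & [D ( [B [C [D false]]] )]]] | [C [D s]]] | [C [C [D false]] & [D r]]]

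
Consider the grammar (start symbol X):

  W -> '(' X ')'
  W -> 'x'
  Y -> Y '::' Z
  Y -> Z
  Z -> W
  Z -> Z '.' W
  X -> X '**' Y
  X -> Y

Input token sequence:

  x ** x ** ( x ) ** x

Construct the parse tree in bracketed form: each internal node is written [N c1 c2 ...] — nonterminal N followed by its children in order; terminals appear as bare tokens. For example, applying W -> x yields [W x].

X
X ** Y
X ** Y ** Y
X ** Y ** Y ** Y
Y ** Y ** Y ** Y
Z ** Y ** Y ** Y
W ** Y ** Y ** Y
x ** Y ** Y ** Y
x ** Z ** Y ** Y
x ** W ** Y ** Y
x ** x ** Y ** Y
x ** x ** Z ** Y
x ** x ** W ** Y
x ** x ** ( X ) ** Y
x ** x ** ( Y ) ** Y
x ** x ** ( Z ) ** Y
x ** x ** ( W ) ** Y
x ** x ** ( x ) ** Y
x ** x ** ( x ) ** Z
x ** x ** ( x ) ** W
x ** x ** ( x ) ** x

[X [X [X [X [Y [Z [W x]]]] ** [Y [Z [W x]]]] ** [Y [Z [W ( [X [Y [Z [W x]]]] )]]]] ** [Y [Z [W x]]]]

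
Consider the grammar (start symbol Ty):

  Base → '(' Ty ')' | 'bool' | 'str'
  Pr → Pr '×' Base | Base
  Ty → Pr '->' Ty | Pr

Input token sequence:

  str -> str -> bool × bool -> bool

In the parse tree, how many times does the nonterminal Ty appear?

4

[Ty [Pr [Base str]] -> [Ty [Pr [Base str]] -> [Ty [Pr [Pr [Base bool]] × [Base bool]] -> [Ty [Pr [Base bool]]]]]]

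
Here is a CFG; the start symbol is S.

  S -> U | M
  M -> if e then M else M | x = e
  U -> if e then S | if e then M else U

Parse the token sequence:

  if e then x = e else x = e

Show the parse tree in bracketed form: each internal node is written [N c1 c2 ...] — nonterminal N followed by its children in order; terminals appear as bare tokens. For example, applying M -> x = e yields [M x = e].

[S [M if e then [M x = e] else [M x = e]]]

S
M
if e then M else M
if e then x = e else M
if e then x = e else x = e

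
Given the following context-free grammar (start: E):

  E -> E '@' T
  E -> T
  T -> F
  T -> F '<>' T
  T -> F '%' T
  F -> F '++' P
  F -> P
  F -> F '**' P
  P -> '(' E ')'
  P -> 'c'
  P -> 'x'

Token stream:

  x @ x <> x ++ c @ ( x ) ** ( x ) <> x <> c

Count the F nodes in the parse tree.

[E [E [E [T [F [P x]]]] @ [T [F [P x]] <> [T [F [F [P x]] ++ [P c]]]]] @ [T [F [F [P ( [E [T [F [P x]]]] )]] ** [P ( [E [T [F [P x]]]] )]] <> [T [F [P x]] <> [T [F [P c]]]]]]

10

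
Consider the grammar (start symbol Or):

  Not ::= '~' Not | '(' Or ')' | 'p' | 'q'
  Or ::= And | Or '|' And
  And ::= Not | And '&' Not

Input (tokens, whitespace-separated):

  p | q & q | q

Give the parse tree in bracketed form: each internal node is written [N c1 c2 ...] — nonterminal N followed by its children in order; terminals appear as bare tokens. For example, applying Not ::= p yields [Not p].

Or
Or | And
Or | And | And
And | And | And
Not | And | And
p | And | And
p | And & Not | And
p | Not & Not | And
p | q & Not | And
p | q & q | And
p | q & q | Not
p | q & q | q

[Or [Or [Or [And [Not p]]] | [And [And [Not q]] & [Not q]]] | [And [Not q]]]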